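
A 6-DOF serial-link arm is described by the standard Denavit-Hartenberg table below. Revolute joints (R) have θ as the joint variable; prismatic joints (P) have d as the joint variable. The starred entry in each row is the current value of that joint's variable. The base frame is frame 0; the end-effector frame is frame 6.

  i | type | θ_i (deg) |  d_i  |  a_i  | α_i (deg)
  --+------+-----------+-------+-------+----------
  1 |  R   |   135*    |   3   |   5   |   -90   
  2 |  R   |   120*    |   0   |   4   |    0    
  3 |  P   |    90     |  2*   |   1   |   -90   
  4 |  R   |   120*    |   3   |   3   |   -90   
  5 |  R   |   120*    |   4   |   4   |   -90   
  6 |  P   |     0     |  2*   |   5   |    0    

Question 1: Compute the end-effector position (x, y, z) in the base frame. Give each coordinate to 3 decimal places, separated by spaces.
after link 1: o_1 = (-3.5355, 3.5355, 3.0000)
after link 2: o_2 = (-2.1213, 2.1213, -0.4641)
after link 3: o_3 = (-2.9232, 0.0947, 0.0359)
after link 4: o_4 = (-3.0653, 3.9111, 1.8840)
after link 5: o_5 = (-5.9884, 1.5563, -2.3481)
after link 6: o_6 = (-6.1068, -3.5084, -4.1740)

-6.107 -3.508 -4.174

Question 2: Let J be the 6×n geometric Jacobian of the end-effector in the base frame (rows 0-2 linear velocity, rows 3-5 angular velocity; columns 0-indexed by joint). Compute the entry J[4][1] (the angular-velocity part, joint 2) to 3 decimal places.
-0.707

axis z_1 = (-0.7071,-0.7071,0.0000); lever o_n−o_1 = (-2.5713,-7.0440,-7.1740)
cross product → J_v[:, 1] = (5.0728,-5.0728,3.1627)
J_ω[:, 1] = z_1
entry J[4][1] = -0.7071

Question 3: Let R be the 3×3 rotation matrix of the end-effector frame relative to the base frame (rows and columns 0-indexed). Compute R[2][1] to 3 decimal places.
0.433

End-effector y-axis (col 1 of R) = (0.8839,-0.1768,0.4330)
R[2][1] = 0.4330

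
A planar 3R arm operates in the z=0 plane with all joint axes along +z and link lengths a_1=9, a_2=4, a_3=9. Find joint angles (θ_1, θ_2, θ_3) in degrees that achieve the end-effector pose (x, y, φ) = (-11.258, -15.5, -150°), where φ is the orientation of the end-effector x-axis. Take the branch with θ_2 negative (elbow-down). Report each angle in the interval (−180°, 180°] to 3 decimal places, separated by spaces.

wrist centre = target − a_3·(cos φ, sin φ) = (-3.4638, -11.0000)
cos θ_2 = (132.9977−9²−4²)/(2·9·4) = 0.5000; θ_2 = -60.0021° (elbow-down)
β = atan2(-11.0000,-3.4638) = -107.4786°; ψ = atan2(-3.4642,10.9999) = -17.4807°
θ_1 = β − ψ = -89.9979°
θ_3 = φ − θ_1 − θ_2 = -0.0000° (wrapped to (-180°,180°])

-89.998 -60.002 -0.000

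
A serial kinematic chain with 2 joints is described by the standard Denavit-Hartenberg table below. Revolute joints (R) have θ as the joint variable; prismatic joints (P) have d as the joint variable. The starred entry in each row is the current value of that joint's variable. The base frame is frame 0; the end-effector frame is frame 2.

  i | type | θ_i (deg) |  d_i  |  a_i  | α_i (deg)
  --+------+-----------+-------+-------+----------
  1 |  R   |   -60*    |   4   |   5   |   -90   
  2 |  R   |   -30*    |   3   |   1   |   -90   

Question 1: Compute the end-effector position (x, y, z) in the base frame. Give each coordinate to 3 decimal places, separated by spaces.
after link 1: o_1 = (2.5000, -4.3301, 4.0000)
after link 2: o_2 = (5.5311, -3.5801, 4.5000)

5.531 -3.580 4.500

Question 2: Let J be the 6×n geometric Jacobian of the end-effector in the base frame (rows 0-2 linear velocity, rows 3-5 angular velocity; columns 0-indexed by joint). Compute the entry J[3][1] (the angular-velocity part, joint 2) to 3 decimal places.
axis z_1 = (0.8660,0.5000,0.0000); lever o_n−o_1 = (3.0311,0.7500,0.5000)
cross product → J_v[:, 1] = (0.2500,-0.4330,-0.8660)
J_ω[:, 1] = z_1
entry J[3][1] = 0.8660

0.866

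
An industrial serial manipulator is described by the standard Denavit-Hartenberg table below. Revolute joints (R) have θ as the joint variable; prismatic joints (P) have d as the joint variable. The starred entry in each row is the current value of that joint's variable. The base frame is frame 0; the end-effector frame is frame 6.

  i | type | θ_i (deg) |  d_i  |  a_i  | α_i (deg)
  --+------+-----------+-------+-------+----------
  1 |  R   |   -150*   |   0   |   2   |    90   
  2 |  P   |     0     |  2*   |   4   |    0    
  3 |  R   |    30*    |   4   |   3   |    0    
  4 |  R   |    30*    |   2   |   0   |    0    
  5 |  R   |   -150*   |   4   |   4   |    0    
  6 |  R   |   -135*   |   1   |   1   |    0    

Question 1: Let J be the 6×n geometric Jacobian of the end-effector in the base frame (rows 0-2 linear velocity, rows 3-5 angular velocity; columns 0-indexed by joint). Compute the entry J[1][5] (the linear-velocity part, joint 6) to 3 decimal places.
axis z_5 = (-0.5000,0.8660,0.0000); lever o_n−o_5 = (0.1124,1.2196,0.7071)
cross product → J_v[:, 5] = (0.6124,0.3536,-0.7071)
J_ω[:, 5] = z_5
entry J[1][5] = 0.3536

0.354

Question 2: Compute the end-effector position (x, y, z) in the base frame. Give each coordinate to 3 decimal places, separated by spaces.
-13.334 7.313 -1.793

after link 1: o_1 = (-1.7321, -1.0000, 0.0000)
after link 2: o_2 = (-6.1962, -1.2679, 0.0000)
after link 3: o_3 = (-10.4462, 0.8971, 1.5000)
after link 4: o_4 = (-11.4462, 2.6292, 1.5000)
after link 5: o_5 = (-13.4462, 6.0933, -2.5000)
after link 6: o_6 = (-13.3338, 7.3128, -1.7929)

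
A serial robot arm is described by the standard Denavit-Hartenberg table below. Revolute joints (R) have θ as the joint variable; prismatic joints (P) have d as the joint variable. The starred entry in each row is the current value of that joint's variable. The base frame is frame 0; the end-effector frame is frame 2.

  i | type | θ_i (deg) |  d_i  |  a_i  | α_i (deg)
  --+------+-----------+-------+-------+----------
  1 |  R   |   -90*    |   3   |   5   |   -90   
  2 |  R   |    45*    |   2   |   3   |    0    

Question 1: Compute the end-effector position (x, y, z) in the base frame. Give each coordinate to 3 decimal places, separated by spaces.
2.000 -7.121 0.879

after link 1: o_1 = (0.0000, -5.0000, 3.0000)
after link 2: o_2 = (2.0000, -7.1213, 0.8787)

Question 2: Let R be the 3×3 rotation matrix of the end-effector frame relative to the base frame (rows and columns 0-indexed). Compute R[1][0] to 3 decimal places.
-0.707

End-effector x-axis (col 0 of R) = (0.0000,-0.7071,-0.7071)
R[1][0] = -0.7071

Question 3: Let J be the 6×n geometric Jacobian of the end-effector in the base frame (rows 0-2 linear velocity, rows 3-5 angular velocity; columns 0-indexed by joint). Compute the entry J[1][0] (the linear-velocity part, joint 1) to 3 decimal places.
2.000

axis z_0 = ẑ; lever o_n−o_0 = (2.0000,-7.1213,0.8787)
cross product → J_v[:, 0] = (7.1213,2.0000,-0.0000)
J_ω[:, 0] = z_0
entry J[1][0] = 2.0000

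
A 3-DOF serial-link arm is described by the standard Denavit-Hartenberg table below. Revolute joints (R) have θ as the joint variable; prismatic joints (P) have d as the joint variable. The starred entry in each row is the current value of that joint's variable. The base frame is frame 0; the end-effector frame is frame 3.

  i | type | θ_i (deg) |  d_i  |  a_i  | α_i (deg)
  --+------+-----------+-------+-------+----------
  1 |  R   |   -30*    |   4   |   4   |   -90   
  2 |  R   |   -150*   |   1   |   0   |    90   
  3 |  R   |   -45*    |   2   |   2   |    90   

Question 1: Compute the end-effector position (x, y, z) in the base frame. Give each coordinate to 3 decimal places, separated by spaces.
1.330 -1.246 2.975

after link 1: o_1 = (3.4641, -2.0000, 4.0000)
after link 2: o_2 = (3.9641, -1.1340, 4.0000)
after link 3: o_3 = (1.3303, -1.2463, 2.9751)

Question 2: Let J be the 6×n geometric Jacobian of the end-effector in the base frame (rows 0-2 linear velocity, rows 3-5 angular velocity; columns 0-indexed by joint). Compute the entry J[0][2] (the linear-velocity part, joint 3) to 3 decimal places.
axis z_2 = (-0.4330,0.2500,-0.8660); lever o_n−o_2 = (-2.6338,-0.1124,-1.0249)
cross product → J_v[:, 2] = (-0.3536,1.8371,0.7071)
J_ω[:, 2] = z_2
entry J[0][2] = -0.3536

-0.354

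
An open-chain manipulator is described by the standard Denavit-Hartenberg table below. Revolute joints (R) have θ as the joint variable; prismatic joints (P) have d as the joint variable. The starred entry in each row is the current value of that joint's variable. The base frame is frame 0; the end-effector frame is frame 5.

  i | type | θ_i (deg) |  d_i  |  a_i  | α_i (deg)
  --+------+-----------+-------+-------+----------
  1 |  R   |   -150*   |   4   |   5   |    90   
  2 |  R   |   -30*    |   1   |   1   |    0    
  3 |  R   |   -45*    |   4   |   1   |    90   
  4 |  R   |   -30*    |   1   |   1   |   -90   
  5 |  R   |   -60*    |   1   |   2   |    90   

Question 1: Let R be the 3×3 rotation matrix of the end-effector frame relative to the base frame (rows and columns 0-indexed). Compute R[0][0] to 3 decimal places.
End-effector x-axis (col 0 of R) = (0.7524,0.1457,-0.6424)
R[0][0] = 0.7524

0.752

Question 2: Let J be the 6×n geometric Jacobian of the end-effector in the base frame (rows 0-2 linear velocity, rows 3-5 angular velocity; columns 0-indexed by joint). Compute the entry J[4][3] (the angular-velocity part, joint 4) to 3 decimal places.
0.483

axis z_3 = (0.8365,0.4830,-0.2588); lever o_n−o_3 = (1.8521,0.9146,-2.8631)
cross product → J_v[:, 3] = (-1.1461,1.9157,-0.1294)
J_ω[:, 3] = z_3
entry J[4][3] = 0.4830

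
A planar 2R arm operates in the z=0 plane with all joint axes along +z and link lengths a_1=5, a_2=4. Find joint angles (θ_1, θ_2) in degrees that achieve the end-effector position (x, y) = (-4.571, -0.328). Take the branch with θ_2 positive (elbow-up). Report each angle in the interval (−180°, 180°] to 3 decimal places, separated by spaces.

cos θ_2 = (21.0016−5²−4²)/(2·5·4) = -0.5000; θ_2 = 119.9973° (elbow-up)
β = atan2(-0.3280,-4.5710) = -175.8957°; ψ = atan2(3.4642,3.0002) = 49.1058°
θ_1 = β − ψ = -225.0015°

134.998 119.997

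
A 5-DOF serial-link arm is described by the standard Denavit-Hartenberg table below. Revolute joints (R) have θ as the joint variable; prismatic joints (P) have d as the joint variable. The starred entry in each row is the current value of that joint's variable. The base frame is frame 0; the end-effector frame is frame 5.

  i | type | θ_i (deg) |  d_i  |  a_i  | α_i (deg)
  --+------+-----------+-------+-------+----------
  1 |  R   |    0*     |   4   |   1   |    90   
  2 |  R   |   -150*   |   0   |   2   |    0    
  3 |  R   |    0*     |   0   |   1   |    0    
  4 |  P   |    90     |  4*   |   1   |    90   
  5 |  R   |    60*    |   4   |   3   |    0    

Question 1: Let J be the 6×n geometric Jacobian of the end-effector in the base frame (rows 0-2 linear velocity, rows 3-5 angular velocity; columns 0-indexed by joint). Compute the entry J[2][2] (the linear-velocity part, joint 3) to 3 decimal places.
-3.080

axis z_2 = (0.0000,-1.0000,0.0000); lever o_n−o_2 = (-3.0801,-6.5981,-4.6651)
cross product → J_v[:, 2] = (4.6651,-0.0000,-3.0801)
J_ω[:, 2] = z_2
entry J[2][2] = -3.0801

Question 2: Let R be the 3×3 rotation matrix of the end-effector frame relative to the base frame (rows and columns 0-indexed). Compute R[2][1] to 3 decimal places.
0.750

End-effector y-axis (col 1 of R) = (-0.4330,-0.5000,0.7500)
R[2][1] = 0.7500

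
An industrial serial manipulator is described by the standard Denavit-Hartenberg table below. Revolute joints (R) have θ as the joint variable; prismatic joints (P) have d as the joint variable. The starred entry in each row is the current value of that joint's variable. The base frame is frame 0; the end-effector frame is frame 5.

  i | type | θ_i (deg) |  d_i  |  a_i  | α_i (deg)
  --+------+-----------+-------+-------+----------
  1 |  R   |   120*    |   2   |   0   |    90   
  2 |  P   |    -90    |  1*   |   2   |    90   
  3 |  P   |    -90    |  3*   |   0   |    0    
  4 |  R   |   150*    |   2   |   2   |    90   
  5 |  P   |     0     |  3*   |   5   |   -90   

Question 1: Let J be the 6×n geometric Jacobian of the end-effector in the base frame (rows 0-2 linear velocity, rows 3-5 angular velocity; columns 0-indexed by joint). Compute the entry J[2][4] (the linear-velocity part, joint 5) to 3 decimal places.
prismatic axis z_4 = (-0.4330,-0.2500,-0.8660)
J_v[:, 4] = z_4; J_ω[:, 4] = (0,0,0)
entry J[2][4] = -0.8660

-0.866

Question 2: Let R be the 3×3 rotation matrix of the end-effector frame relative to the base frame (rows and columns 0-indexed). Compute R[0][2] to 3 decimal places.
0.500

End-effector z-axis (col 2 of R) = (0.5000,-0.8660,-0.0000)
R[0][2] = 0.5000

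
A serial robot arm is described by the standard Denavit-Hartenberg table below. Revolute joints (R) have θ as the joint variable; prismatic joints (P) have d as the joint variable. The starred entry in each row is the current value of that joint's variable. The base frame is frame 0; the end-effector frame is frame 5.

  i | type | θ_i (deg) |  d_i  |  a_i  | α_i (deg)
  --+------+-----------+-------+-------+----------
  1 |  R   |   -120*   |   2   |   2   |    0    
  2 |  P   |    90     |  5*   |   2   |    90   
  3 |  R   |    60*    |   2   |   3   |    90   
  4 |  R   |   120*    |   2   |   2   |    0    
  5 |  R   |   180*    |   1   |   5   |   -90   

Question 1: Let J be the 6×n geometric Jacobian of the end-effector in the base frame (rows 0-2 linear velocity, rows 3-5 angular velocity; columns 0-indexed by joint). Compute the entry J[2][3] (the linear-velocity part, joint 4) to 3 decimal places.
axis z_3 = (0.7500,-0.4330,-0.5000); lever o_n−o_3 = (4.1986,0.5760,-0.2010)
cross product → J_v[:, 3] = (0.3750,-1.9486,2.2500)
J_ω[:, 3] = z_3
entry J[2][3] = 2.2500

2.250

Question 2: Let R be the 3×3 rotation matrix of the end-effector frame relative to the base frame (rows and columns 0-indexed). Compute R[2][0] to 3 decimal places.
End-effector x-axis (col 0 of R) = (0.6495,0.6250,0.4330)
R[2][0] = 0.4330

0.433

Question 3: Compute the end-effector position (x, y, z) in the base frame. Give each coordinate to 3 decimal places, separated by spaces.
after link 1: o_1 = (-1.0000, -1.7321, 2.0000)
after link 2: o_2 = (0.7321, -2.7321, 7.0000)
after link 3: o_3 = (1.0311, -5.2141, 9.5981)
after link 4: o_4 = (1.2321, -7.3301, 7.7321)
after link 5: o_5 = (5.2296, -4.6381, 9.3971)

5.230 -4.638 9.397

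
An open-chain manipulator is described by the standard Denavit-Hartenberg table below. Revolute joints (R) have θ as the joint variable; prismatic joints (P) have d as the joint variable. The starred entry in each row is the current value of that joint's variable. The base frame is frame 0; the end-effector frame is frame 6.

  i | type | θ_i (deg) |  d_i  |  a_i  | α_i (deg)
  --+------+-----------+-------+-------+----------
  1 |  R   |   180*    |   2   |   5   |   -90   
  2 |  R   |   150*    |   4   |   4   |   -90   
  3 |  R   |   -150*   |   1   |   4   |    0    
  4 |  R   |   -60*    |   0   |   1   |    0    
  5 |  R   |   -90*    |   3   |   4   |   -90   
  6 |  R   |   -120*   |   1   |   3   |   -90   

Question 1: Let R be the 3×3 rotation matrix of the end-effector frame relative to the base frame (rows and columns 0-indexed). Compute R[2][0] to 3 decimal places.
End-effector x-axis (col 0 of R) = (0.2165,-0.4330,0.8750)
R[2][0] = 0.8750

0.875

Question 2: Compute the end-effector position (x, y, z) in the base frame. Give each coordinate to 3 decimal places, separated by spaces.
after link 1: o_1 = (-5.0000, 0.0000, 2.0000)
after link 2: o_2 = (-1.5359, -4.0000, 0.0000)
after link 3: o_3 = (-4.0359, -6.0000, 2.5981)
after link 4: o_4 = (-4.7859, -5.5000, 3.0311)
after link 5: o_5 = (-1.5538, -2.0359, 4.6292)
after link 6: o_6 = (-1.6543, -2.8349, 7.6872)

-1.654 -2.835 7.687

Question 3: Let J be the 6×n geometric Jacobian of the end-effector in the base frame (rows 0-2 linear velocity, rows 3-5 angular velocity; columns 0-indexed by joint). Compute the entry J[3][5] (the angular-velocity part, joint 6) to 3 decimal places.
axis z_5 = (-0.7500,0.5000,0.4330); lever o_n−o_5 = (-0.1005,-0.7990,3.0580)
cross product → J_v[:, 5] = (1.8750,2.2500,0.6495)
J_ω[:, 5] = z_5
entry J[3][5] = -0.7500

-0.750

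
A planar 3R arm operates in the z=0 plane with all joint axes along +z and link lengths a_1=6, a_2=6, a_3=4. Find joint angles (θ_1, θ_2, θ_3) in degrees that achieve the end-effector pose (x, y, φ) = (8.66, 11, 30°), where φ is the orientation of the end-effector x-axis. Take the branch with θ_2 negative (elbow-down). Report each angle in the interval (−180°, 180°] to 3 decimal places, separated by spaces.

90.002 -60.002 -0.000

wrist centre = target − a_3·(cos φ, sin φ) = (5.1959, 9.0000)
cos θ_2 = (107.9974−6²−6²)/(2·6·6) = 0.5000; θ_2 = -60.0024° (elbow-down)
β = atan2(9.0000,5.1959) = 60.0012°; ψ = atan2(-5.1963,8.9998) = -30.0012°
θ_1 = β − ψ = 90.0024°
θ_3 = φ − θ_1 − θ_2 = -0.0000° (wrapped to (-180°,180°])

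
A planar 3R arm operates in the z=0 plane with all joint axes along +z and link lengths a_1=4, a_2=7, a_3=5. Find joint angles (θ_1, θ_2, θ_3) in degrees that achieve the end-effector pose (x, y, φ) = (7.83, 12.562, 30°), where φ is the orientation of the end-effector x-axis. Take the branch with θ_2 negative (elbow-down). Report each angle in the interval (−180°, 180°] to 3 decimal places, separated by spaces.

wrist centre = target − a_3·(cos φ, sin φ) = (3.4999, 10.0620)
cos θ_2 = (113.4930−4²−7²)/(2·4·7) = 0.8659; θ_2 = -30.0091° (elbow-down)
β = atan2(10.0620,3.4999) = 70.8208°; ψ = atan2(-3.5010,10.0616) = -19.1855°
θ_1 = β − ψ = 90.0062°
θ_3 = φ − θ_1 − θ_2 = -29.9971° (wrapped to (-180°,180°])

90.006 -30.009 -29.997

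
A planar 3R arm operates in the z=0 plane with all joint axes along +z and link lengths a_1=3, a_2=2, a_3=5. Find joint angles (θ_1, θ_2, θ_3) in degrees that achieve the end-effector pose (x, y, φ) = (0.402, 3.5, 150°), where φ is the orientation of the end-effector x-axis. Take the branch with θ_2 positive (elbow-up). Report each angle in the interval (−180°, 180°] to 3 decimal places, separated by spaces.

0.003 29.993 120.004

wrist centre = target − a_3·(cos φ, sin φ) = (4.7321, 1.0000)
cos θ_2 = (23.3930−3²−2²)/(2·3·2) = 0.8661; θ_2 = 29.9931° (elbow-up)
β = atan2(1.0000,4.7321) = 11.9323°; ψ = atan2(0.9998,4.7322) = 11.9298°
θ_1 = β − ψ = 0.0025°
θ_3 = φ − θ_1 − θ_2 = 120.0044° (wrapped to (-180°,180°])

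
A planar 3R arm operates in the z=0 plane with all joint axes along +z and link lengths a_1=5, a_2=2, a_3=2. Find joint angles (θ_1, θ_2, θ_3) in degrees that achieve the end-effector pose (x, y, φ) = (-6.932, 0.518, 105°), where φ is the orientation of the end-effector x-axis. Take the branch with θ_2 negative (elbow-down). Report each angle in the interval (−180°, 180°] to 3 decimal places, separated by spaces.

wrist centre = target − a_3·(cos φ, sin φ) = (-6.4144, -1.4139)
cos θ_2 = (43.1430−5²−2²)/(2·5·2) = 0.7072; θ_2 = -44.9964° (elbow-down)
β = atan2(-1.4139,-6.4144) = -167.5696°; ψ = atan2(-1.4141,6.4143) = -12.4328°
θ_1 = β − ψ = -155.1368°
θ_3 = φ − θ_1 − θ_2 = -54.8667° (wrapped to (-180°,180°])

-155.137 -44.996 -54.867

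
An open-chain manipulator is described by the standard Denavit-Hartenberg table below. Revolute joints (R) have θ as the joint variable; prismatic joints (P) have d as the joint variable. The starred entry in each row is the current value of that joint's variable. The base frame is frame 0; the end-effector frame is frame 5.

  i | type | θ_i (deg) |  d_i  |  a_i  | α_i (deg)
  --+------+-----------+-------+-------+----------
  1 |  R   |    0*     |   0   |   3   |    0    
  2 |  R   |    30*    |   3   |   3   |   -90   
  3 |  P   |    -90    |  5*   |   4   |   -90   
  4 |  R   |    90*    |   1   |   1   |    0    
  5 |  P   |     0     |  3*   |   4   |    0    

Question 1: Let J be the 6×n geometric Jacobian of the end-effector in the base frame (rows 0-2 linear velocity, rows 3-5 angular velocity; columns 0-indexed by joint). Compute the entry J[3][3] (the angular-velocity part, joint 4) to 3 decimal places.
axis z_3 = (0.8660,0.5000,-0.0000); lever o_n−o_3 = (5.9641,-2.3301,0.0000)
cross product → J_v[:, 3] = (-0.0000,-0.0000,-5.0000)
J_ω[:, 3] = z_3
entry J[3][3] = 0.8660

0.866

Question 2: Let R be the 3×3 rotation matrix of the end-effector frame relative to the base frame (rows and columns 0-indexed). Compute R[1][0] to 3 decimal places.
End-effector x-axis (col 0 of R) = (0.5000,-0.8660,0.0000)
R[1][0] = -0.8660

-0.866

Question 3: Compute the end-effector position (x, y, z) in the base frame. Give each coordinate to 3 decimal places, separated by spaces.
after link 1: o_1 = (3.0000, 0.0000, 0.0000)
after link 2: o_2 = (5.5981, 1.5000, 3.0000)
after link 3: o_3 = (3.0981, 5.8301, 7.0000)
after link 4: o_4 = (4.4641, 5.4641, 7.0000)
after link 5: o_5 = (9.0622, 3.5000, 7.0000)

9.062 3.500 7.000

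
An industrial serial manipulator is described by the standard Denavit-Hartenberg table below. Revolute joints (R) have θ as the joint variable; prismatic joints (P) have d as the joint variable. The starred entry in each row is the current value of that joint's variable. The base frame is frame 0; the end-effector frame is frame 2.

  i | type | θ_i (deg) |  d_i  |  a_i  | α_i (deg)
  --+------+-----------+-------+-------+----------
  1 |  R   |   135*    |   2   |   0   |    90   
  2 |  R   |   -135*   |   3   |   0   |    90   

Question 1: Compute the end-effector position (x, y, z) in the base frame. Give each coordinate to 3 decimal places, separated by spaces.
2.121 2.121 2.000

after link 1: o_1 = (0.0000, 0.0000, 2.0000)
after link 2: o_2 = (2.1213, 2.1213, 2.0000)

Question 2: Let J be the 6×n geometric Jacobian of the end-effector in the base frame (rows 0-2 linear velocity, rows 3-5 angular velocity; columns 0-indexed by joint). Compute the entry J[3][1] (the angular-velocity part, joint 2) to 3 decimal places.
0.707

axis z_1 = (0.7071,0.7071,0.0000); lever o_n−o_1 = (2.1213,2.1213,0.0000)
cross product → J_v[:, 1] = (-0.0000,0.0000,0.0000)
J_ω[:, 1] = z_1
entry J[3][1] = 0.7071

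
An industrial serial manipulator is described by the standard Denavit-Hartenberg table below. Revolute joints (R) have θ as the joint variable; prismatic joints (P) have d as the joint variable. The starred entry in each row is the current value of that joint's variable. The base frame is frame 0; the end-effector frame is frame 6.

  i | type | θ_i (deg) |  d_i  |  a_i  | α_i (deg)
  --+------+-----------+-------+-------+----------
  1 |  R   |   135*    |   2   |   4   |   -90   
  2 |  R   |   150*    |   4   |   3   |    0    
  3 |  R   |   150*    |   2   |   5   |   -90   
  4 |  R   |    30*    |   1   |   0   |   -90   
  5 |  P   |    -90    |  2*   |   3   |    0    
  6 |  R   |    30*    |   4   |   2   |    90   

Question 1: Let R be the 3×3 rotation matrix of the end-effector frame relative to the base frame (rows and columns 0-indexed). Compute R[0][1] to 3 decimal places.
End-effector y-axis (col 1 of R) = (0.7891,0.4356,-0.4330)
R[0][1] = 0.7891

0.789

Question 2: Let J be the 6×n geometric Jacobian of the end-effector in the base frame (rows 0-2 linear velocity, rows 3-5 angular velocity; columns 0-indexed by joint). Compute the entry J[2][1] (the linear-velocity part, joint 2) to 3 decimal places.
-3.799

axis z_1 = (-0.7071,-0.7071,0.0000); lever o_n−o_1 = (-2.9012,2.4715,-1.8840)
cross product → J_v[:, 1] = (1.3322,-1.3322,-3.7990)
J_ω[:, 1] = z_1
entry J[2][1] = -3.7990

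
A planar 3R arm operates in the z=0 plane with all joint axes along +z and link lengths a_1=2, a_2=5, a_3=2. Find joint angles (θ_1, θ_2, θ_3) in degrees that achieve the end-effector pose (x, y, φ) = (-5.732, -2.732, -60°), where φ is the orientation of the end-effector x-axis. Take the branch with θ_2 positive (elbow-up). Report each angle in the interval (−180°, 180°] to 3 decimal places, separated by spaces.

166.895 30.005 103.101

wrist centre = target − a_3·(cos φ, sin φ) = (-6.7320, -0.9999)
cos θ_2 = (46.3197−2²−5²)/(2·2·5) = 0.8660; θ_2 = 30.0045° (elbow-up)
β = atan2(-0.9999,-6.7320) = -171.5512°; ψ = atan2(2.5003,6.3299) = 21.5542°
θ_1 = β − ψ = -193.1054°
θ_3 = φ − θ_1 − θ_2 = 103.1009° (wrapped to (-180°,180°])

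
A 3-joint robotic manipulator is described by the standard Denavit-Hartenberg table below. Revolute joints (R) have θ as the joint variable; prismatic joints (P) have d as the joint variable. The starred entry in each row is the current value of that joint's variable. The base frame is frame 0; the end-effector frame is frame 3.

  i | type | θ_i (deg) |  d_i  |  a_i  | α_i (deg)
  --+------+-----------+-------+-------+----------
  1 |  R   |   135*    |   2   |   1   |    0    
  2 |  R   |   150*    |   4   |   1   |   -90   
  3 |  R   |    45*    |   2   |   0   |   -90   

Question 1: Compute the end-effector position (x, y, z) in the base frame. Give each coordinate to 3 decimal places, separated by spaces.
after link 1: o_1 = (-0.7071, 0.7071, 2.0000)
after link 2: o_2 = (-0.4483, -0.2588, 6.0000)
after link 3: o_3 = (1.4836, 0.2588, 6.0000)

1.484 0.259 6.000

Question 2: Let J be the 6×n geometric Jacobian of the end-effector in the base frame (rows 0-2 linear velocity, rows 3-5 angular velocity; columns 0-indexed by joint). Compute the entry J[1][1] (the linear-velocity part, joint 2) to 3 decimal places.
2.191

axis z_1 = (0.0000,0.0000,1.0000); lever o_n−o_1 = (2.1907,-0.4483,4.0000)
cross product → J_v[:, 1] = (0.4483,2.1907,-0.0000)
J_ω[:, 1] = z_1
entry J[1][1] = 2.1907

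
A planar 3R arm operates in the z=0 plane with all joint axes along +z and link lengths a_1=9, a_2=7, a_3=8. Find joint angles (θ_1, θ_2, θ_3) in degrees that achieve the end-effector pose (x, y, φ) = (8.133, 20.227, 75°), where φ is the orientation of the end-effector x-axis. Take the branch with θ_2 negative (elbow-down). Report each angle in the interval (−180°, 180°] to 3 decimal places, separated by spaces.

90.000 -60.004 45.004

wrist centre = target − a_3·(cos φ, sin φ) = (6.0624, 12.4996)
cos θ_2 = (192.9931−9²−7²)/(2·9·7) = 0.4999; θ_2 = -60.0036° (elbow-down)
β = atan2(12.4996,6.0624) = 64.1261°; ψ = atan2(-6.0624,12.4996) = -25.8737°
θ_1 = β − ψ = 89.9998°
θ_3 = φ − θ_1 − θ_2 = 45.0038° (wrapped to (-180°,180°])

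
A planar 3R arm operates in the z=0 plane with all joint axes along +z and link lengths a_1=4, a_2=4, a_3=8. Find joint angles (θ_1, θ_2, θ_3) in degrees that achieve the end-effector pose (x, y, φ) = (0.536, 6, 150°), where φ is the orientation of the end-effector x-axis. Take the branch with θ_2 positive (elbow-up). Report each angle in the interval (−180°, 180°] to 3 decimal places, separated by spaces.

0.003 29.995 120.003

wrist centre = target − a_3·(cos φ, sin φ) = (7.4642, 2.0000)
cos θ_2 = (59.7143−4²−4²)/(2·4·4) = 0.8661; θ_2 = 29.9946° (elbow-up)
β = atan2(2.0000,7.4642) = 14.9998°; ψ = atan2(1.9997,7.4643) = 14.9973°
θ_1 = β − ψ = 0.0025°
θ_3 = φ − θ_1 − θ_2 = 120.0029° (wrapped to (-180°,180°])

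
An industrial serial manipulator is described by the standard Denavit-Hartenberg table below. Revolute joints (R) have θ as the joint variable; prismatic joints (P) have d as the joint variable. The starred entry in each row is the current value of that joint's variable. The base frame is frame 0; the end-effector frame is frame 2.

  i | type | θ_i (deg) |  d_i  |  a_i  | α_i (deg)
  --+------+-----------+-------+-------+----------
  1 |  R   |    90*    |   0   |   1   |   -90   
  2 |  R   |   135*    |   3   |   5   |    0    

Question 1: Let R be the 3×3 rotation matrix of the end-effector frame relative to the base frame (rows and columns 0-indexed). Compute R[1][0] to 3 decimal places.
-0.707

End-effector x-axis (col 0 of R) = (-0.0000,-0.7071,-0.7071)
R[1][0] = -0.7071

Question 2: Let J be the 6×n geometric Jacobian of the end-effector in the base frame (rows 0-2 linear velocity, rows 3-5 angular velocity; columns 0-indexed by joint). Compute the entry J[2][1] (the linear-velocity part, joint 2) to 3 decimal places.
axis z_1 = (-1.0000,0.0000,0.0000); lever o_n−o_1 = (-3.0000,-3.5355,-3.5355)
cross product → J_v[:, 1] = (-0.0000,-3.5355,3.5355)
J_ω[:, 1] = z_1
entry J[2][1] = 3.5355

3.536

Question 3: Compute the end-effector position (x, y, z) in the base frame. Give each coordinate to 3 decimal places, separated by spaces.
-3.000 -2.536 -3.536

after link 1: o_1 = (0.0000, 1.0000, 0.0000)
after link 2: o_2 = (-3.0000, -2.5355, -3.5355)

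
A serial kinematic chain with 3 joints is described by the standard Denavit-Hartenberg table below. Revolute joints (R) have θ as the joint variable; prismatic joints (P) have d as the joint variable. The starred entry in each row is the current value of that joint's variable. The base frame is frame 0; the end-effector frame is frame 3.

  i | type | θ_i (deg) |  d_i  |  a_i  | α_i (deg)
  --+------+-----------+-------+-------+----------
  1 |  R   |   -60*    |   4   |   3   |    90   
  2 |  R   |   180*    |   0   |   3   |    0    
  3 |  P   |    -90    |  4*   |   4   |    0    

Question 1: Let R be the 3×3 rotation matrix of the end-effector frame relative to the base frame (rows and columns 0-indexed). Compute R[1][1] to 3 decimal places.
End-effector y-axis (col 1 of R) = (-0.5000,0.8660,0.0000)
R[1][1] = 0.8660

0.866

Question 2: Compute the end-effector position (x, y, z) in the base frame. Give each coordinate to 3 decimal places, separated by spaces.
after link 1: o_1 = (1.5000, -2.5981, 4.0000)
after link 2: o_2 = (0.0000, 0.0000, 4.0000)
after link 3: o_3 = (-3.4641, -2.0000, 8.0000)

-3.464 -2.000 8.000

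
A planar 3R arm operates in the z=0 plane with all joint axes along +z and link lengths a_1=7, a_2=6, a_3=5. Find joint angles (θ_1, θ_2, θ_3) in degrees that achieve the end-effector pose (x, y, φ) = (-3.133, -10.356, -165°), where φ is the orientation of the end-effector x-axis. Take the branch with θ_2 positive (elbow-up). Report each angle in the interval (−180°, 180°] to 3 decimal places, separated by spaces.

wrist centre = target − a_3·(cos φ, sin φ) = (1.6966, -9.0619)
cos θ_2 = (84.9967−7²−6²)/(2·7·6) = -0.0000; θ_2 = 90.0023° (elbow-up)
β = atan2(-9.0619,1.6966) = -79.3955°; ψ = atan2(6.0000,6.9998) = 40.6023°
θ_1 = β − ψ = -119.9977°
θ_3 = φ − θ_1 − θ_2 = -135.0045° (wrapped to (-180°,180°])

-119.998 90.002 -135.005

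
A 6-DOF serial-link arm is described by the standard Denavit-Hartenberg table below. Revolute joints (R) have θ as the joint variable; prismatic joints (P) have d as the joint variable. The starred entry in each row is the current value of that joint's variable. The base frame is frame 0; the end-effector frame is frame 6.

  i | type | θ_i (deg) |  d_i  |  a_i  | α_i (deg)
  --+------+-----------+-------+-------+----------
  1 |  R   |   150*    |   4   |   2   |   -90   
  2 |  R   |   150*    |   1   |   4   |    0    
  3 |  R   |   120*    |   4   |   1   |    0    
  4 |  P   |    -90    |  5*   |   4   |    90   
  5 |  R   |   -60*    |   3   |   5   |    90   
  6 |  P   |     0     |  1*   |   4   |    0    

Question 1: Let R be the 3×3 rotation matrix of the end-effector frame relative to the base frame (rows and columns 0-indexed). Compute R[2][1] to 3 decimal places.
-1.000

End-effector y-axis (col 1 of R) = (-0.0000,-0.0000,-1.0000)
R[2][1] = -1.0000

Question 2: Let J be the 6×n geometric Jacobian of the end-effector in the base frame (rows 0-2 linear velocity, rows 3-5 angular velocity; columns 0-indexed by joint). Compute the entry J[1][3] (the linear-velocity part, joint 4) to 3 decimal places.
prismatic axis z_3 = (-0.5000,-0.8660,0.0000)
J_v[:, 3] = z_3; J_ω[:, 3] = (0,0,0)
entry J[1][3] = -0.8660

-0.866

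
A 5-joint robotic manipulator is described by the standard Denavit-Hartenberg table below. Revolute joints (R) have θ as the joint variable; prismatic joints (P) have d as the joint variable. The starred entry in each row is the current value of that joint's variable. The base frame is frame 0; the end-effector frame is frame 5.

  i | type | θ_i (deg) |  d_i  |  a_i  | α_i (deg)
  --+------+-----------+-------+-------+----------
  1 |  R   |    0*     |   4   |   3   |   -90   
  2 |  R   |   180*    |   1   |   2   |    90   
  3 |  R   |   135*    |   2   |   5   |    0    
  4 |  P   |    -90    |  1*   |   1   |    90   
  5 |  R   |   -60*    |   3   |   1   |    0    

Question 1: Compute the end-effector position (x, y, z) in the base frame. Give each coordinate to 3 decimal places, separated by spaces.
after link 1: o_1 = (3.0000, 0.0000, 4.0000)
after link 2: o_2 = (1.0000, 1.0000, 4.0000)
after link 3: o_3 = (4.5355, 4.5355, 2.0000)
after link 4: o_4 = (3.8284, 5.2426, 1.0000)
after link 5: o_5 = (1.3536, 3.4749, 1.8660)

1.354 3.475 1.866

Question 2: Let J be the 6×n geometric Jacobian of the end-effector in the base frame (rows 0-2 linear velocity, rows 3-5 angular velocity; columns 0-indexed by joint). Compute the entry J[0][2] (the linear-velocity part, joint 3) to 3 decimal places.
2.475

axis z_2 = (0.0000,0.0000,-1.0000); lever o_n−o_2 = (0.3536,2.4749,-2.1340)
cross product → J_v[:, 2] = (2.4749,-0.3536,0.0000)
J_ω[:, 2] = z_2
entry J[0][2] = 2.4749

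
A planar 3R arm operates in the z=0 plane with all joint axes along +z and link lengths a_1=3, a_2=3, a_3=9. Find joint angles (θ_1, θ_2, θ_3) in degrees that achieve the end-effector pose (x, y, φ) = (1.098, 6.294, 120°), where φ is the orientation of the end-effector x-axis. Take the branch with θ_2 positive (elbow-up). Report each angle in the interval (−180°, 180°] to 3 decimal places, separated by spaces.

wrist centre = target − a_3·(cos φ, sin φ) = (5.5980, -1.5002)
cos θ_2 = (33.5883−3²−3²)/(2·3·3) = 0.8660; θ_2 = 30.0011° (elbow-up)
β = atan2(-1.5002,5.5980) = -15.0024°; ψ = atan2(1.5000,5.5980) = 15.0005°
θ_1 = β − ψ = -30.0029°
θ_3 = φ − θ_1 − θ_2 = 120.0018° (wrapped to (-180°,180°])

-30.003 30.001 120.002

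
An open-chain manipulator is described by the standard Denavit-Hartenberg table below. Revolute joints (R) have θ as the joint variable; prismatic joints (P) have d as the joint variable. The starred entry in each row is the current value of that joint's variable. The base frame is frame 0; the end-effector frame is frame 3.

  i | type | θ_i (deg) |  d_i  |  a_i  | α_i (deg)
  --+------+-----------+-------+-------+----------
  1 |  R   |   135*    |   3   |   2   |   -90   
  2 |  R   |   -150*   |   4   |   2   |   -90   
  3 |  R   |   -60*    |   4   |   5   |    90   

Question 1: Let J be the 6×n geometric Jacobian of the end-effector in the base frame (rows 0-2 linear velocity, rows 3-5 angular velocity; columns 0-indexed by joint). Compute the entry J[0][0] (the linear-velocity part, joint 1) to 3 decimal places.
axis z_0 = ẑ; lever o_n−o_0 = (-5.9630,-5.8175,8.7141)
cross product → J_v[:, 0] = (5.8175,-5.9630,0.0000)
J_ω[:, 0] = z_0
entry J[0][0] = 5.8175

5.818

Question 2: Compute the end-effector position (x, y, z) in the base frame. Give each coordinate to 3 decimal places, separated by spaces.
after link 1: o_1 = (-1.4142, 1.4142, 3.0000)
after link 2: o_2 = (-3.0179, -2.6390, 4.0000)
after link 3: o_3 = (-5.9630, -5.8175, 8.7141)

-5.963 -5.818 8.714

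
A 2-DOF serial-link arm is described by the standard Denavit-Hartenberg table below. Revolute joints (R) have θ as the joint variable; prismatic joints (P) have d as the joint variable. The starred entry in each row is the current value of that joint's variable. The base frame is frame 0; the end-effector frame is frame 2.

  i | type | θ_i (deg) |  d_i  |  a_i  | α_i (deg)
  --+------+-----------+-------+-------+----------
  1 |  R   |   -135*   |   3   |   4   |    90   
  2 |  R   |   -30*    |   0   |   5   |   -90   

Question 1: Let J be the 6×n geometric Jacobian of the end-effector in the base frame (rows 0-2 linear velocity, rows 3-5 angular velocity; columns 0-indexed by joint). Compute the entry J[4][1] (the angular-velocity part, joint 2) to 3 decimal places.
0.707

axis z_1 = (-0.7071,0.7071,0.0000); lever o_n−o_1 = (-3.0619,-3.0619,-2.5000)
cross product → J_v[:, 1] = (-1.7678,-1.7678,4.3301)
J_ω[:, 1] = z_1
entry J[4][1] = 0.7071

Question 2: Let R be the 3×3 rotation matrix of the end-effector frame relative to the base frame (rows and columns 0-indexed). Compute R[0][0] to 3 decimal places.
End-effector x-axis (col 0 of R) = (-0.6124,-0.6124,-0.5000)
R[0][0] = -0.6124

-0.612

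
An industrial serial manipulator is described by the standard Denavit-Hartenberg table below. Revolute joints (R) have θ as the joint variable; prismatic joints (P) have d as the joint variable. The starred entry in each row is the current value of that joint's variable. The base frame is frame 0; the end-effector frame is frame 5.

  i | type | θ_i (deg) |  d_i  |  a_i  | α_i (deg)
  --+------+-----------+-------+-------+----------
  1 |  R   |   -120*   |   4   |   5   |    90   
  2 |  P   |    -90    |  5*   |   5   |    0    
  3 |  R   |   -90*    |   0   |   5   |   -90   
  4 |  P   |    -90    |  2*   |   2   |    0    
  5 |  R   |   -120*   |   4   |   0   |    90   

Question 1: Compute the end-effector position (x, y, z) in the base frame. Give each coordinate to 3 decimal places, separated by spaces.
-6.062 3.500 -7.000

after link 1: o_1 = (-2.5000, -4.3301, 4.0000)
after link 2: o_2 = (-6.8301, -1.8301, -1.0000)
after link 3: o_3 = (-4.3301, 2.5000, -1.0000)
after link 4: o_4 = (-6.0622, 3.5000, -3.0000)
after link 5: o_5 = (-6.0622, 3.5000, -7.0000)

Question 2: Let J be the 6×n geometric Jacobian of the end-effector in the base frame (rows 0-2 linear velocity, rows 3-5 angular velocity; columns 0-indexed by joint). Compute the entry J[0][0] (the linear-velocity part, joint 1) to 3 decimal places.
-3.500

axis z_0 = ẑ; lever o_n−o_0 = (-6.0622,3.5000,-7.0000)
cross product → J_v[:, 0] = (-3.5000,-6.0622,0.0000)
J_ω[:, 0] = z_0
entry J[0][0] = -3.5000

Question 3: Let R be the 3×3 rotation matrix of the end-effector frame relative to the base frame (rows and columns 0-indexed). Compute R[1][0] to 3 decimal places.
End-effector x-axis (col 0 of R) = (0.0000,-1.0000,0.0000)
R[1][0] = -1.0000

-1.000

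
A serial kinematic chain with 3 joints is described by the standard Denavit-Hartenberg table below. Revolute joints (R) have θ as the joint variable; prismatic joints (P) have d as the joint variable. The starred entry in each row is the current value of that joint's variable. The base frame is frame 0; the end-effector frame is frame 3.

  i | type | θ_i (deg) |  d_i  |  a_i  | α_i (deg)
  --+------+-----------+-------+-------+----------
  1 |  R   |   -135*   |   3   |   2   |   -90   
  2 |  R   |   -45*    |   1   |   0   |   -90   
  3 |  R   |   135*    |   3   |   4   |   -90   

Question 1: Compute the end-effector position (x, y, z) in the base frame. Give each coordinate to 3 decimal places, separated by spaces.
-2.793 -0.207 -1.121

after link 1: o_1 = (-1.4142, -1.4142, 3.0000)
after link 2: o_2 = (-0.7071, -2.1213, 3.0000)
after link 3: o_3 = (-2.7929, -0.2071, -1.1213)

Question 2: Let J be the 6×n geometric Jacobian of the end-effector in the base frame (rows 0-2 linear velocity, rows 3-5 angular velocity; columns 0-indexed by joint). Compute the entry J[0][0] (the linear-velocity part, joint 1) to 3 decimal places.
0.207

axis z_0 = ẑ; lever o_n−o_0 = (-2.7929,-0.2071,-1.1213)
cross product → J_v[:, 0] = (0.2071,-2.7929,0.0000)
J_ω[:, 0] = z_0
entry J[0][0] = 0.2071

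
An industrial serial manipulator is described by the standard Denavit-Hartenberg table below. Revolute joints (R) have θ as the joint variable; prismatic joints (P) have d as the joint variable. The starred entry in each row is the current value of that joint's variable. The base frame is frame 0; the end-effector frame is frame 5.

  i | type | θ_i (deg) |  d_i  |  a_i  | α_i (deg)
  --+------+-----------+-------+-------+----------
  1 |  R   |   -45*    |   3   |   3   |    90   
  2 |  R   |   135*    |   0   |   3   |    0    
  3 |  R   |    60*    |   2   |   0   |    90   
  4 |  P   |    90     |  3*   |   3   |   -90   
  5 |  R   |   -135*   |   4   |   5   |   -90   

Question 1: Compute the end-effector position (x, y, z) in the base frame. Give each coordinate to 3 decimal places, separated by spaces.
after link 1: o_1 = (2.1213, -2.1213, 3.0000)
after link 2: o_2 = (0.6213, -0.6213, 5.1213)
after link 3: o_3 = (-0.7929, -2.0355, 5.1213)
after link 4: o_4 = (-3.4633, -3.6078, 8.0191)
after link 5: o_5 = (1.1218, -3.1928, 12.4694)

1.122 -3.193 12.469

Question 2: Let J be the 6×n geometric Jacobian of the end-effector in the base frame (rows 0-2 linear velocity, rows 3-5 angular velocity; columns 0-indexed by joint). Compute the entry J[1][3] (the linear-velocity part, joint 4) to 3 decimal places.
0.183

prismatic axis z_3 = (-0.1830,0.1830,0.9659)
J_v[:, 3] = z_3; J_ω[:, 3] = (0,0,0)
entry J[1][3] = 0.1830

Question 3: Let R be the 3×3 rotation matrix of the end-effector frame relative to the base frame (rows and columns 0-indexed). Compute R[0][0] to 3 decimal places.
End-effector x-axis (col 0 of R) = (0.3706,0.6294,0.6830)
R[0][0] = 0.3706

0.371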